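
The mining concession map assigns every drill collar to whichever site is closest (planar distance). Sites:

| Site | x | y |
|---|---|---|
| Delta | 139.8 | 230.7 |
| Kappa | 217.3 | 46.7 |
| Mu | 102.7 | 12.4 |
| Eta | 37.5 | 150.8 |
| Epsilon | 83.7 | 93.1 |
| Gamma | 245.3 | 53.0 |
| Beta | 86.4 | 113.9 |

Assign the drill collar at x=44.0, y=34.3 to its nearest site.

Squared distances to each site:
Delta: 47750.600; Kappa: 30186.650; Mu: 3925.300; Eta: 13614.500; Epsilon: 5033.530; Gamma: 40871.380; Beta: 8133.920.
Minimum at Mu.

Mu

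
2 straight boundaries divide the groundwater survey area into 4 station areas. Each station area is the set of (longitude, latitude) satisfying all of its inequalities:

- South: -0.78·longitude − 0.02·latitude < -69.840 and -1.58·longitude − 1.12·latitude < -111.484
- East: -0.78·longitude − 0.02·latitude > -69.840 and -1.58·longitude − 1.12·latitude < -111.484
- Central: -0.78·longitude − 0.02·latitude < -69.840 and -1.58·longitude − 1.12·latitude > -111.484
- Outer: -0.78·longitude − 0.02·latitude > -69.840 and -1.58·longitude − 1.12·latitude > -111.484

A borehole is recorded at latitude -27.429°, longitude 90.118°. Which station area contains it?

East

-0.78·90.118 − 0.02·-27.429 = -69.743, which is > -69.840
-1.58·90.118 − 1.12·-27.429 = -111.666, which is < -111.484
This sign pattern matches East.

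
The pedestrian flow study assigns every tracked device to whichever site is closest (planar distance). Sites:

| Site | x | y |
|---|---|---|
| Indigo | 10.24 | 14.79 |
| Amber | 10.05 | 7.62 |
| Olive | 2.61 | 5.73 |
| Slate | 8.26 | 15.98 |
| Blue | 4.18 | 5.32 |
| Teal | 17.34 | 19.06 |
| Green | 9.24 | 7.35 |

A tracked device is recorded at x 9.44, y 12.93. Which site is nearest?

Indigo

Squared distances to each site:
Indigo: 4.100; Amber: 28.568; Olive: 98.489; Slate: 10.695; Blue: 85.580; Teal: 99.987; Green: 31.176.
Minimum at Indigo.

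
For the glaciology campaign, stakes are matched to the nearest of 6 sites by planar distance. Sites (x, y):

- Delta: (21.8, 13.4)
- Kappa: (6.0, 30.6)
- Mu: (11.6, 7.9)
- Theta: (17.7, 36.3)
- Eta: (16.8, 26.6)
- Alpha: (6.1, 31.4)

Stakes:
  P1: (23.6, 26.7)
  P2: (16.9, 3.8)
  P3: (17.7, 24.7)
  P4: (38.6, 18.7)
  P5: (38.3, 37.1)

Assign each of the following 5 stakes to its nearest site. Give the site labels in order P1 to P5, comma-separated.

Eta, Mu, Eta, Delta, Theta

P1 → Eta (d²=46.25)
P2 → Mu (d²=44.90)
P3 → Eta (d²=4.42)
P4 → Delta (d²=310.33)
P5 → Theta (d²=425.00)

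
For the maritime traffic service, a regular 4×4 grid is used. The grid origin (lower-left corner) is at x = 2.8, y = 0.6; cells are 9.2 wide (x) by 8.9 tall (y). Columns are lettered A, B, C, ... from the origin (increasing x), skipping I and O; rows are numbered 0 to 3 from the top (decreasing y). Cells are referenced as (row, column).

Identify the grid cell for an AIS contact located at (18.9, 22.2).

Column index: ⌊(18.9 − 2.8) / 9.2⌋ = ⌊1.750⌋ = 1 → column B
Row offset from origin: ⌊(22.2 − 0.6) / 8.9⌋ = ⌊2.427⌋ = 2 → row 1 (counted from top)

(1, B)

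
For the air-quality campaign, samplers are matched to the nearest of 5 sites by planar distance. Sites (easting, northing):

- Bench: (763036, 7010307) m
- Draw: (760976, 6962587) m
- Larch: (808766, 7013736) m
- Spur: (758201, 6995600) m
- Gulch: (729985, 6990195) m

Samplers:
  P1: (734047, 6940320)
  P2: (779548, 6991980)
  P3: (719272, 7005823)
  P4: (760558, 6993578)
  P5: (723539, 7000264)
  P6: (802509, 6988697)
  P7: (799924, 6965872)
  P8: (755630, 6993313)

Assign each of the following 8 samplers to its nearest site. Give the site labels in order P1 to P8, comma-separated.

P1 → Draw (d²=1220990330.00)
P2 → Spur (d²=468798809.00)
P3 → Gulch (d²=359002753.00)
P4 → Spur (d²=9643933.00)
P5 → Gulch (d²=142935677.00)
P6 → Larch (d²=666101570.00)
P7 → Draw (d²=1527737929.00)
P8 → Spur (d²=11840410.00)

Draw, Spur, Gulch, Spur, Gulch, Larch, Draw, Spur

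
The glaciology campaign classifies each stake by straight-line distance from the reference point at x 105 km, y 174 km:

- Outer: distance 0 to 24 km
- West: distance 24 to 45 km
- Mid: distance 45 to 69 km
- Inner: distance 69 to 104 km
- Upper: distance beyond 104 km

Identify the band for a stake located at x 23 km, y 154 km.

Inner

Distance = √((23−105)² + (154−174)²) = √(6724.000 + 400.000) = 84.404 km.
69 ≤ 84.404 < 104 → Inner.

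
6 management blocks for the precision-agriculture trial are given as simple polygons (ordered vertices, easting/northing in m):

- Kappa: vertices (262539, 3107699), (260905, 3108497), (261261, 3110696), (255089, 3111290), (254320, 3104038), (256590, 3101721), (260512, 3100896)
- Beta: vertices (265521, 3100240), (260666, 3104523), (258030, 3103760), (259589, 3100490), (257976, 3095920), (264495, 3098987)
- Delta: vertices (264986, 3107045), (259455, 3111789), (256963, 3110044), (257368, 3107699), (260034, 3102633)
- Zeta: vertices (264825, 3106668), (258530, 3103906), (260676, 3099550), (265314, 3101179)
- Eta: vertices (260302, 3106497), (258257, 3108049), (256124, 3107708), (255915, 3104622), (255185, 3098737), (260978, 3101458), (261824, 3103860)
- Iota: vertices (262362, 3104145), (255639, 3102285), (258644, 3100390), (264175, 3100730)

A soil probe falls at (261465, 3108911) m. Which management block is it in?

Cast a ray rightward from (261465, 3108911). For each polygon, the edges (by vertex number in listed order) whose endpoints lie on opposite sides of northing = 3108911, where each meets that height, and whether that is right or left of the point:
Kappa: 2–3 at easting≈260972.0 (left), 4–5 at easting≈254836.7 (left) → 0 crossings.
Beta: no edge straddles that height → 0 crossings.
Delta: 1–2 at easting≈262810.4 (right), 3–4 at easting≈257158.7 (left) → 1 crossing.
Zeta: no edge straddles that height → 0 crossings.
Eta: no edge straddles that height → 0 crossings.
Iota: no edge straddles that height → 0 crossings.
Only Delta has an odd count, so the point is inside Delta.

Delta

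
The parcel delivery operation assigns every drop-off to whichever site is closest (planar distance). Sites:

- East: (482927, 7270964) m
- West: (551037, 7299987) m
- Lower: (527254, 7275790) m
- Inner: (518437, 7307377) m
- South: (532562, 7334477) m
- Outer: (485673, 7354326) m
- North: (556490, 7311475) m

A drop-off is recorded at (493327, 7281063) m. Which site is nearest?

East

Squared distances to each site:
East: 210149801.000; West: 3688561876.000; Lower: 1178845858.000; Inner: 1322938696.000; South: 4392440621.000; Outer: 5426050885.000; North: 4914454313.000.
Minimum at East.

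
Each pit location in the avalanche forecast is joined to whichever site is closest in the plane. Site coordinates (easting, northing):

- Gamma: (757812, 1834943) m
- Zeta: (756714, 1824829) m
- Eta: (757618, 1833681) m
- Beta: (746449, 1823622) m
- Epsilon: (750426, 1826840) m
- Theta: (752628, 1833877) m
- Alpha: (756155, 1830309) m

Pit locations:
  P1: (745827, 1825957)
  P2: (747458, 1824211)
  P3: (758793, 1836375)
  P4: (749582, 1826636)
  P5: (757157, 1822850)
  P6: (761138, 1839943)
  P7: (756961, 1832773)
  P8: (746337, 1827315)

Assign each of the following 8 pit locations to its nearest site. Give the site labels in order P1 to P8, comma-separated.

P1 → Beta (d²=5839109.00)
P2 → Beta (d²=1365002.00)
P3 → Gamma (d²=3012985.00)
P4 → Epsilon (d²=753952.00)
P5 → Zeta (d²=4112690.00)
P6 → Gamma (d²=36062276.00)
P7 → Eta (d²=1256113.00)
P8 → Beta (d²=13650793.00)

Beta, Beta, Gamma, Epsilon, Zeta, Gamma, Eta, Beta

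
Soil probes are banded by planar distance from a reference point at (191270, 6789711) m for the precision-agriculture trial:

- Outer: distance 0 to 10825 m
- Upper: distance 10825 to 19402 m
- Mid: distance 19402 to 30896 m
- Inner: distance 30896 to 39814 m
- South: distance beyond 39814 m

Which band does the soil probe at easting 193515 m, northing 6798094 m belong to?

Distance = √((193515−191270)² + (6798094−6789711)²) = √(5040025.000 + 70274689.000) = 8678.405 m.
0 ≤ 8678.405 < 10825 → Outer.

Outer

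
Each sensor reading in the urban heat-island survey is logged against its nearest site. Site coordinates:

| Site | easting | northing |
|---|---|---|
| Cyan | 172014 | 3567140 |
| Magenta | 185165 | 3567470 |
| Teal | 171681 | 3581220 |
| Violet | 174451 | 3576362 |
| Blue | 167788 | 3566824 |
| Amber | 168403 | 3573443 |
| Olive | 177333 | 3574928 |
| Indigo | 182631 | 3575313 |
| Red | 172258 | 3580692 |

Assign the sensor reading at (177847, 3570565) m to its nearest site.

Olive

Squared distances to each site:
Cyan: 45754514.000; Magenta: 63132149.000; Teal: 151548581.000; Violet: 45138025.000; Blue: 115178562.000; Amber: 97472020.000; Olive: 19299965.000; Indigo: 45430160.000; Red: 133793050.000.
Minimum at Olive.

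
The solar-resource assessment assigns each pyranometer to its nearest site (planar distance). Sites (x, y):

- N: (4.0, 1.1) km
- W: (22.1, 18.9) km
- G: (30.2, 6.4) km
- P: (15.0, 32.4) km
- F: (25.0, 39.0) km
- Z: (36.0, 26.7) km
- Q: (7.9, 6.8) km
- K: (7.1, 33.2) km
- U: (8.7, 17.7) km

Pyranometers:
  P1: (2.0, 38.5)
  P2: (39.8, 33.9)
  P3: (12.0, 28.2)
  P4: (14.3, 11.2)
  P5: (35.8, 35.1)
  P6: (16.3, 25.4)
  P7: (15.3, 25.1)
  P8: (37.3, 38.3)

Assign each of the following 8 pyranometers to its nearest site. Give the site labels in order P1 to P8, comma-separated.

P1 → K (d²=54.10)
P2 → Z (d²=66.28)
P3 → P (d²=26.64)
P4 → Q (d²=60.32)
P5 → Z (d²=70.60)
P6 → P (d²=50.69)
P7 → P (d²=53.38)
P8 → Z (d²=136.25)

K, Z, P, Q, Z, P, P, Z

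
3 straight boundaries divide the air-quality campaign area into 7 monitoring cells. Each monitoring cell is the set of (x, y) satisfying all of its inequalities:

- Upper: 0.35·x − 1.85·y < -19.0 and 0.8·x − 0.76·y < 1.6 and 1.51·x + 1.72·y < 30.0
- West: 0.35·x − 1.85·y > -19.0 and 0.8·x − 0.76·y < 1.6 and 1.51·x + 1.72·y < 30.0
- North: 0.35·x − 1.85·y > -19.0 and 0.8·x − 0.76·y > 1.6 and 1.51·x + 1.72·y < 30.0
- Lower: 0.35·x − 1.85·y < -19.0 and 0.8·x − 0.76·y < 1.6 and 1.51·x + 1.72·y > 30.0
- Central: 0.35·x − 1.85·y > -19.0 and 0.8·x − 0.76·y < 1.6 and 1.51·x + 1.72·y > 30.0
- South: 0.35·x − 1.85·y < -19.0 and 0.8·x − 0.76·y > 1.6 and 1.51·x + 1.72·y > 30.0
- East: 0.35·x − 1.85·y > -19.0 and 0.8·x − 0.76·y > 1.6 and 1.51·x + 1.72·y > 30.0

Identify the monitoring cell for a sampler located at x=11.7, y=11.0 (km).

0.35·11.7 − 1.85·11.0 = -16.255, which is > -19.0
0.8·11.7 − 0.76·11.0 = 1.000, which is < 1.6
1.51·11.7 + 1.72·11.0 = 36.587, which is > 30.0
This sign pattern matches Central.

Central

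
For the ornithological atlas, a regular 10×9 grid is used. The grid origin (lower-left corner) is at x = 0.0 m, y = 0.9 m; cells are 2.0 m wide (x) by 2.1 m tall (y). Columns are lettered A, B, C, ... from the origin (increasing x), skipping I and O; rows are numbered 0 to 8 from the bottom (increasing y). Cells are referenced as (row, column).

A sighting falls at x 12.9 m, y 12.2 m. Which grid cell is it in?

Column index: ⌊(12.9 − 0.0) / 2.0⌋ = ⌊6.450⌋ = 6 → column G
Row offset from origin: ⌊(12.2 − 0.9) / 2.1⌋ = ⌊5.381⌋ = 5 → row 5

(5, G)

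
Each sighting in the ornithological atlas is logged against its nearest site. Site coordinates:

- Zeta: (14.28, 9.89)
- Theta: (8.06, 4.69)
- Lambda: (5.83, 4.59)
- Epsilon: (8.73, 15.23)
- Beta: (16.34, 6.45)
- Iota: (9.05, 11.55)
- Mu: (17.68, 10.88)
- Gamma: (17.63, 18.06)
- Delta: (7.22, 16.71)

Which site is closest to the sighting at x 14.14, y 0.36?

Squared distances to each site:
Zeta: 90.841; Theta: 55.715; Lambda: 86.949; Epsilon: 250.385; Beta: 41.928; Iota: 151.124; Mu: 123.202; Gamma: 325.470; Delta: 315.209.
Minimum at Beta.

Beta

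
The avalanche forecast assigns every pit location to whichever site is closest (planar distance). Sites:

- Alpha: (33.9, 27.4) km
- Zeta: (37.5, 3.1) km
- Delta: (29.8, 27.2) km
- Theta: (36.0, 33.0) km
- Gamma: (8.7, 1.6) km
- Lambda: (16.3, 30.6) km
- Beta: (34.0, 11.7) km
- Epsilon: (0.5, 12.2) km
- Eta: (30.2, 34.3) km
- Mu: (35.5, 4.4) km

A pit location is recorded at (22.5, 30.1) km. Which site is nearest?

Lambda

Squared distances to each site:
Alpha: 137.250; Zeta: 954.000; Delta: 61.700; Theta: 190.660; Gamma: 1002.690; Lambda: 38.690; Beta: 470.810; Epsilon: 804.410; Eta: 76.930; Mu: 829.490.
Minimum at Lambda.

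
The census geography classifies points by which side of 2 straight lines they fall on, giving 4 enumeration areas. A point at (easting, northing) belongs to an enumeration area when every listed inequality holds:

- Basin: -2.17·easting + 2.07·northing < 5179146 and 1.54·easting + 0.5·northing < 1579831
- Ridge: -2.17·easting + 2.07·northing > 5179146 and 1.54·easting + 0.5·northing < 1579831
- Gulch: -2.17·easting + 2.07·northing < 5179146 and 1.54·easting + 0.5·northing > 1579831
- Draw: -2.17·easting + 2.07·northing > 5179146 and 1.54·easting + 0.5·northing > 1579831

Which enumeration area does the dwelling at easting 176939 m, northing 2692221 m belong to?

-2.17·176939 + 2.07·2692221 = 5188939.840, which is > 5179146
1.54·176939 + 0.5·2692221 = 1618596.560, which is > 1579831
This sign pattern matches Draw.

Draw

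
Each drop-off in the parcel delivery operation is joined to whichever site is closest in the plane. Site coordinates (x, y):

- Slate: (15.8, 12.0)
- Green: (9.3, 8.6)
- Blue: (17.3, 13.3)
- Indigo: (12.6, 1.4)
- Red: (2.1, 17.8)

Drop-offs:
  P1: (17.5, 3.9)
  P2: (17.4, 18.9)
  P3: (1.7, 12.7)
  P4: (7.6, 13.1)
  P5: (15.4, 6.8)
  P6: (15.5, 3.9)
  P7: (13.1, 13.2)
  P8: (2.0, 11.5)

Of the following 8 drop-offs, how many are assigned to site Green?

P1 → Indigo
P2 → Blue
P3 → Red
P4 → Green
P5 → Slate
P6 → Indigo
P7 → Slate
P8 → Red
1 of the 8 goes to Green.

1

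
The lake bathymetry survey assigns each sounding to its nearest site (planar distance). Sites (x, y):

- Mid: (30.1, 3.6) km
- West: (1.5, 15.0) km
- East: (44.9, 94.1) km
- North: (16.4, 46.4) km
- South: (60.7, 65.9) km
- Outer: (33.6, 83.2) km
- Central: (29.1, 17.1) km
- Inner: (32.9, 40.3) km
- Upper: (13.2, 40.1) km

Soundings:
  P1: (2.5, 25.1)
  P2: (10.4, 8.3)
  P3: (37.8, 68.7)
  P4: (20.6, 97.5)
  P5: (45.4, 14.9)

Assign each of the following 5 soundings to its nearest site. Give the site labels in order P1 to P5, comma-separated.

P1 → West (d²=103.01)
P2 → West (d²=124.10)
P3 → Outer (d²=227.89)
P4 → Outer (d²=373.49)
P5 → Central (d²=270.53)

West, West, Outer, Outer, Central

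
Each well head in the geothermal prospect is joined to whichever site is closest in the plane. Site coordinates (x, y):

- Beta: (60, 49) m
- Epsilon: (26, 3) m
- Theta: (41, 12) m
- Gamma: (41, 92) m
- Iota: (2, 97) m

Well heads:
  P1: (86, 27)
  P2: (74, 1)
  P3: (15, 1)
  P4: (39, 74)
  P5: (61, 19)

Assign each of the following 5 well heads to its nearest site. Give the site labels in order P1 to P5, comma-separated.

Beta, Theta, Epsilon, Gamma, Theta

P1 → Beta (d²=1160.00)
P2 → Theta (d²=1210.00)
P3 → Epsilon (d²=125.00)
P4 → Gamma (d²=328.00)
P5 → Theta (d²=449.00)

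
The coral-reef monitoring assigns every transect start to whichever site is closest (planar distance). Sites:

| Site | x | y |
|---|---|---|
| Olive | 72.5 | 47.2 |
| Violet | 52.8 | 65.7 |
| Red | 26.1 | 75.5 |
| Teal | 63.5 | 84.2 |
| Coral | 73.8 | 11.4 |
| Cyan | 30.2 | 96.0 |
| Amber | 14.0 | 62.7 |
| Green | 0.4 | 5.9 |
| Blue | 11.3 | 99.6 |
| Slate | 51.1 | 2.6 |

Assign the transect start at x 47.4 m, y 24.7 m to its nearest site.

Slate

Squared distances to each site:
Olive: 1136.260; Violet: 1710.160; Red: 3034.330; Teal: 3799.460; Coral: 873.850; Cyan: 5379.530; Amber: 2559.560; Green: 2562.440; Blue: 6913.220; Slate: 502.100.
Minimum at Slate.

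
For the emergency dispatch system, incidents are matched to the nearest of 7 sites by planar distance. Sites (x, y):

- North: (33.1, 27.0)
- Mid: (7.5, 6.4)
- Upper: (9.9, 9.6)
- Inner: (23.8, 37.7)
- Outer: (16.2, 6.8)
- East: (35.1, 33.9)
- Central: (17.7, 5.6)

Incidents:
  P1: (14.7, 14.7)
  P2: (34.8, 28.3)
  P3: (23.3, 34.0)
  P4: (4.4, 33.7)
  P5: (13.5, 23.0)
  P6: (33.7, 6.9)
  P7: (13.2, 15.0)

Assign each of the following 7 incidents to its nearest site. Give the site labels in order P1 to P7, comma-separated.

Upper, North, Inner, Inner, Upper, Central, Upper

P1 → Upper (d²=49.05)
P2 → North (d²=4.58)
P3 → Inner (d²=13.94)
P4 → Inner (d²=392.36)
P5 → Upper (d²=192.52)
P6 → Central (d²=257.69)
P7 → Upper (d²=40.05)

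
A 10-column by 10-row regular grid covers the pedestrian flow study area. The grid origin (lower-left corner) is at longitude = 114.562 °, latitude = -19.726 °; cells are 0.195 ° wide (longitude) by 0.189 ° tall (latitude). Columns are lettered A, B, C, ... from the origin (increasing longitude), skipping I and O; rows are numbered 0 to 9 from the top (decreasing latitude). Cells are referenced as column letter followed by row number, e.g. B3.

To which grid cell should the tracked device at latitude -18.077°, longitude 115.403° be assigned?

E1

Column index: ⌊(115.403 − 114.562) / 0.195⌋ = ⌊4.313⌋ = 4 → column E
Row offset from origin: ⌊(-18.077 − -19.726) / 0.189⌋ = ⌊8.725⌋ = 8 → row 1 (counted from top)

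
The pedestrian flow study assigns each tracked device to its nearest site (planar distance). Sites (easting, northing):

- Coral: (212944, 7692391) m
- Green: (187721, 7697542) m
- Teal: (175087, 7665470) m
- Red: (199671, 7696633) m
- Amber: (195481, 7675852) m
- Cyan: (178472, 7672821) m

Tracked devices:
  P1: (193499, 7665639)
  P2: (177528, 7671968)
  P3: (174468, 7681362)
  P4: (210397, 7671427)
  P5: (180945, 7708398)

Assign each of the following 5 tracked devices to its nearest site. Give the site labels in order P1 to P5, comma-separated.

Amber, Cyan, Cyan, Amber, Green

P1 → Amber (d²=108233693.00)
P2 → Cyan (d²=1618745.00)
P3 → Cyan (d²=88980697.00)
P4 → Amber (d²=242067681.00)
P5 → Green (d²=163766912.00)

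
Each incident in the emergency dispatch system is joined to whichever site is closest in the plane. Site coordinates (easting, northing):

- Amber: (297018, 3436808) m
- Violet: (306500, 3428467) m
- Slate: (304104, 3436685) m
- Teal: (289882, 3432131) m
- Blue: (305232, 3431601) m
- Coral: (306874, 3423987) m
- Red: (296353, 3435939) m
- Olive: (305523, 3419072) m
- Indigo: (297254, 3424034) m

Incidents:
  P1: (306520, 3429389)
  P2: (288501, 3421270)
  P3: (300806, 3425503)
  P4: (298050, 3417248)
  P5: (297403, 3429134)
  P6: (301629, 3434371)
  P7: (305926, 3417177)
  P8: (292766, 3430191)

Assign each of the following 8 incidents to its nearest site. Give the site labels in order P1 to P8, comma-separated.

Violet, Indigo, Indigo, Indigo, Indigo, Slate, Olive, Teal

P1 → Violet (d²=850484.00)
P2 → Indigo (d²=84254705.00)
P3 → Indigo (d²=14774665.00)
P4 → Indigo (d²=46683412.00)
P5 → Indigo (d²=26032201.00)
P6 → Slate (d²=11480221.00)
P7 → Olive (d²=3753434.00)
P8 → Teal (d²=12081056.00)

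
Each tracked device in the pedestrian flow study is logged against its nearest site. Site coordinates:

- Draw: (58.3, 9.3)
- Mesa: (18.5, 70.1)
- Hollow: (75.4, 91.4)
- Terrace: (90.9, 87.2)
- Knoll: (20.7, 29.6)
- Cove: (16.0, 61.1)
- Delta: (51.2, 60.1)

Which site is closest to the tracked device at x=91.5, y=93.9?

Terrace

Squared distances to each site:
Draw: 8259.400; Mesa: 5895.440; Hollow: 265.460; Terrace: 45.250; Knoll: 9147.130; Cove: 6776.090; Delta: 2766.530.
Minimum at Terrace.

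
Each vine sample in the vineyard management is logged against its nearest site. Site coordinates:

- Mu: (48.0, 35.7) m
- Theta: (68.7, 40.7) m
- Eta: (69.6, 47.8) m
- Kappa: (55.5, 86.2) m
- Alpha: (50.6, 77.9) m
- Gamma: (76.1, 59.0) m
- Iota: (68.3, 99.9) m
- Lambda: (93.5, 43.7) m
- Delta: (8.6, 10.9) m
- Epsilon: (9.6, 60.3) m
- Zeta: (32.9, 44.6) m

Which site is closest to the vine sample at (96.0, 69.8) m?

Squared distances to each site:
Mu: 3466.810; Theta: 1592.100; Eta: 1180.960; Kappa: 1909.210; Alpha: 2126.770; Gamma: 512.650; Iota: 1673.300; Lambda: 687.460; Delta: 11107.970; Epsilon: 7555.210; Zeta: 4616.650.
Minimum at Gamma.

Gamma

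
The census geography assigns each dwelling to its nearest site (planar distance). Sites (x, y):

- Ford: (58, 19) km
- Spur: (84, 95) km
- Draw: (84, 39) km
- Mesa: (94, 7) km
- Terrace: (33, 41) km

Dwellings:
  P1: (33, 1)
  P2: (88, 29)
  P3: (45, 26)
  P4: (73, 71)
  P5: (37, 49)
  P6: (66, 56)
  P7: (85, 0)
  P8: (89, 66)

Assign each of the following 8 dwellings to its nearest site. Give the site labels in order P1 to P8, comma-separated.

P1 → Ford (d²=949.00)
P2 → Draw (d²=116.00)
P3 → Ford (d²=218.00)
P4 → Spur (d²=697.00)
P5 → Terrace (d²=80.00)
P6 → Draw (d²=613.00)
P7 → Mesa (d²=130.00)
P8 → Draw (d²=754.00)

Ford, Draw, Ford, Spur, Terrace, Draw, Mesa, Draw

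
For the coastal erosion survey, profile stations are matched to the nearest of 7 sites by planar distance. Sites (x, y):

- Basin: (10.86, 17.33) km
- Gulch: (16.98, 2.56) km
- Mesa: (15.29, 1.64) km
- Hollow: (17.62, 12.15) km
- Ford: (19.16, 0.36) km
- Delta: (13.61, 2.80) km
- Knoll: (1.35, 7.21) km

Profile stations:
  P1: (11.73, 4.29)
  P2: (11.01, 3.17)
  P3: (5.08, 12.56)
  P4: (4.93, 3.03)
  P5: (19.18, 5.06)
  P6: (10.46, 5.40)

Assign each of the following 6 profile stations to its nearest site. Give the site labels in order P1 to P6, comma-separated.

P1 → Delta (d²=5.75)
P2 → Delta (d²=6.90)
P3 → Knoll (d²=42.54)
P4 → Knoll (d²=30.29)
P5 → Gulch (d²=11.09)
P6 → Delta (d²=16.68)

Delta, Delta, Knoll, Knoll, Gulch, Delta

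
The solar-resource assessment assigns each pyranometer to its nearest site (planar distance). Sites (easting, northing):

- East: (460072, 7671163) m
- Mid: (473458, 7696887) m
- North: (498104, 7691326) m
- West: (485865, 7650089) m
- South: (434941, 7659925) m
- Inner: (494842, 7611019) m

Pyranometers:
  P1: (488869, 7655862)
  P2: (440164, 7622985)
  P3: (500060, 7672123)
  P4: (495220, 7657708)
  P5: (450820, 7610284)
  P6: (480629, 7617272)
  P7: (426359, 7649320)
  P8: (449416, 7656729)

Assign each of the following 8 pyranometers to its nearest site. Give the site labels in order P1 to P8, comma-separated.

P1 → West (d²=42351545.00)
P2 → South (d²=1391843329.00)
P3 → North (d²=372581145.00)
P4 → West (d²=145565186.00)
P5 → Inner (d²=1938476709.00)
P6 → Inner (d²=241109378.00)
P7 → South (d²=186116749.00)
P8 → South (d²=219740041.00)

West, South, North, West, Inner, Inner, South, South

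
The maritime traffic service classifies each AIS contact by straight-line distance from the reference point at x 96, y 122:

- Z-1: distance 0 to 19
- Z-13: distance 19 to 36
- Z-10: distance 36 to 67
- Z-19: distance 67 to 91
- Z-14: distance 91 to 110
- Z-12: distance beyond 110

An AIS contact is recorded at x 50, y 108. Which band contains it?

Distance = √((50−96)² + (108−122)²) = √(2116.000 + 196.000) = 48.083.
36 ≤ 48.083 < 67 → Z-10.

Z-10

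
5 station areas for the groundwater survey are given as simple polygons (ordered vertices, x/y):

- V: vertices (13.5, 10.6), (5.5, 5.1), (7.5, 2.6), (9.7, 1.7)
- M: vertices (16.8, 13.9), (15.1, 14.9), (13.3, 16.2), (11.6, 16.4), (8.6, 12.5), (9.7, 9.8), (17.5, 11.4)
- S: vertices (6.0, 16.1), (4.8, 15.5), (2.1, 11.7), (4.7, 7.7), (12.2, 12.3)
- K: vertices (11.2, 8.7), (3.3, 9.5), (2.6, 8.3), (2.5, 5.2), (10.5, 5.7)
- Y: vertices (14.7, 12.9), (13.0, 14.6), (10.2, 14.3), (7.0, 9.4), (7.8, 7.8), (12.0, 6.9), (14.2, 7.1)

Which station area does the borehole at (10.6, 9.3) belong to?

Cast a ray rightward from (10.6, 9.3). For each polygon, the edges (by vertex number in listed order) whose endpoints lie on opposite sides of y = 9.3, where each meets that height, and whether that is right or left of the point:
V: 1–2 at x≈11.61 (right), 4–1 at x≈12.94 (right) → 2 crossings.
M: no edge straddles that height → 0 crossings.
S: 3–4 at x≈3.66 (left), 4–5 at x≈7.31 (left) → 0 crossings.
K: 1–2 at x≈5.27 (left), 2–3 at x≈3.18 (left) → 0 crossings.
Y: 4–5 at x≈7.05 (left), 7–1 at x≈14.39 (right) → 1 crossing.
Only Y has an odd count, so the point is inside Y.

Y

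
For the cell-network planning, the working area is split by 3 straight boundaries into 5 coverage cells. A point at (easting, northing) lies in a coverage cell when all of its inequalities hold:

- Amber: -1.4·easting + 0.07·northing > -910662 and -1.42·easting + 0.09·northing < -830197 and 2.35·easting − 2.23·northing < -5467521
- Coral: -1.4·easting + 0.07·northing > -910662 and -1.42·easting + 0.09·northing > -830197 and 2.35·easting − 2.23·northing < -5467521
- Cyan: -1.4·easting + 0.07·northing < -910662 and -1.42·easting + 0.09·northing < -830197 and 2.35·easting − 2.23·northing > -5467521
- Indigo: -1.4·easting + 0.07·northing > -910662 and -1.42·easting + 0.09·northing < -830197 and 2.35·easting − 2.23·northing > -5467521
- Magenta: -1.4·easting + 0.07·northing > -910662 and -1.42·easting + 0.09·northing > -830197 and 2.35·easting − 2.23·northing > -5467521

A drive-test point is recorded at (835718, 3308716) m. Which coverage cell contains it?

Cyan

-1.4·835718 + 0.07·3308716 = -938395.080, which is < -910662
-1.42·835718 + 0.09·3308716 = -888935.120, which is < -830197
2.35·835718 − 2.23·3308716 = -5414499.380, which is > -5467521
This sign pattern matches Cyan.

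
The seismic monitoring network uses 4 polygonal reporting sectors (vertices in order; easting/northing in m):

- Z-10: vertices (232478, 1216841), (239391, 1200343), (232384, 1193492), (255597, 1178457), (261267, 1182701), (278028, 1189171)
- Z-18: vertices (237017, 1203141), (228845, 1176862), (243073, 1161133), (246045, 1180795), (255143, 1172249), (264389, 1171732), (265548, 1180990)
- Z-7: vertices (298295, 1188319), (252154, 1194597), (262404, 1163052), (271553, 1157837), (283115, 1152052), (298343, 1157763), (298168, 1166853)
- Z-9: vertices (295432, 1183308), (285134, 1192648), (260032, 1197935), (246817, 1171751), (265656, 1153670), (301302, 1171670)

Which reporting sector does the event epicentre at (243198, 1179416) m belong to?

Cast a ray rightward from (243198, 1179416). For each polygon, the edges (by vertex number in listed order) whose endpoints lie on opposite sides of northing = 1179416, where each meets that height, and whether that is right or left of the point:
Z-10: 3–4 at easting≈254116.4 (right), 4–5 at easting≈256878.2 (right) → 2 crossings.
Z-18: 1–2 at easting≈229639.2 (left), 3–4 at easting≈245836.6 (right), 4–5 at easting≈247513.1 (right), 6–7 at easting≈265351.0 (right) → 3 crossings.
Z-7: 2–3 at easting≈257086.8 (right), 7–1 at easting≈298242.3 (right) → 2 crossings.
Z-9: 3–4 at easting≈250685.5 (right), 6–1 at easting≈297395.1 (right) → 2 crossings.
Only Z-18 has an odd count, so the point is inside Z-18.

Z-18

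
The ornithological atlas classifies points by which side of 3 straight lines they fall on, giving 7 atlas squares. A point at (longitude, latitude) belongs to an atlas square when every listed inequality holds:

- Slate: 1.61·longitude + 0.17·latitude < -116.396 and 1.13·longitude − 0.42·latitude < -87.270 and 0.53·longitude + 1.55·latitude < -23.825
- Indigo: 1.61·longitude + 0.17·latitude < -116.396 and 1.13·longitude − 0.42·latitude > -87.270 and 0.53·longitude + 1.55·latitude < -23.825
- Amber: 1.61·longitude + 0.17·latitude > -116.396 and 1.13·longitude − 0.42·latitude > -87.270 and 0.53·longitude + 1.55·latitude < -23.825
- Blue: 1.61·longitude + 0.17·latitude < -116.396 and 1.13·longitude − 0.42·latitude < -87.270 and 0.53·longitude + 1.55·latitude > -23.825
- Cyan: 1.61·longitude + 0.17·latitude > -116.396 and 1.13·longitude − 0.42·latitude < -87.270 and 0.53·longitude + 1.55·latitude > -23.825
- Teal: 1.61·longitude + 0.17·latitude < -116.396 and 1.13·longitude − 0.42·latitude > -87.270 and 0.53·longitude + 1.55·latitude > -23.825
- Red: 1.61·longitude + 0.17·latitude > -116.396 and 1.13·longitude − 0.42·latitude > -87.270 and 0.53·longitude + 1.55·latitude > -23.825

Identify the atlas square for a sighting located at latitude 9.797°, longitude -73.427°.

1.61·-73.427 + 0.17·9.797 = -116.552, which is < -116.396
1.13·-73.427 − 0.42·9.797 = -87.087, which is > -87.270
0.53·-73.427 + 1.55·9.797 = -23.731, which is > -23.825
This sign pattern matches Teal.

Teal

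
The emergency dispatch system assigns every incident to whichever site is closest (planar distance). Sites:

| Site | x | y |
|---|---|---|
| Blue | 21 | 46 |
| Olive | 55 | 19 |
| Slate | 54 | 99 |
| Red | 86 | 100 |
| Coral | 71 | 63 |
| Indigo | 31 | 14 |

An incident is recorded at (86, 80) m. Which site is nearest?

Red

Squared distances to each site:
Blue: 5381.000; Olive: 4682.000; Slate: 1385.000; Red: 400.000; Coral: 514.000; Indigo: 7381.000.
Minimum at Red.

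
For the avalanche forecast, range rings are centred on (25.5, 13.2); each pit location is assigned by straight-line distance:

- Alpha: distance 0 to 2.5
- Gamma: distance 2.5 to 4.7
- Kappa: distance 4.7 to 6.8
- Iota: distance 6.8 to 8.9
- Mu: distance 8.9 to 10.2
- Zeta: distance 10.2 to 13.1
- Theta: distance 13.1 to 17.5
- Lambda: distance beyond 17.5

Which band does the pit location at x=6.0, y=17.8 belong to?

Distance = √((6.0−25.5)² + (17.8−13.2)²) = √(380.250 + 21.160) = 20.035.
17.5 ≤ 20.035 < ∞ → Lambda.

Lambda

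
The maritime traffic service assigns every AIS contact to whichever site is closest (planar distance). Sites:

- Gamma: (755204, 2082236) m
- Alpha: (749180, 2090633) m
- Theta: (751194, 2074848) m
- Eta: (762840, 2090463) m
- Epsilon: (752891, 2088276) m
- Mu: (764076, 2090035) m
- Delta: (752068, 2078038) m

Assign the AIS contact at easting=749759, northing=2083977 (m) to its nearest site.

Squared distances to each site:
Gamma: 32679106.000; Alpha: 44637577.000; Theta: 85397866.000; Eta: 213180757.000; Epsilon: 28290825.000; Mu: 241675853.000; Delta: 40603202.000.
Minimum at Epsilon.

Epsilon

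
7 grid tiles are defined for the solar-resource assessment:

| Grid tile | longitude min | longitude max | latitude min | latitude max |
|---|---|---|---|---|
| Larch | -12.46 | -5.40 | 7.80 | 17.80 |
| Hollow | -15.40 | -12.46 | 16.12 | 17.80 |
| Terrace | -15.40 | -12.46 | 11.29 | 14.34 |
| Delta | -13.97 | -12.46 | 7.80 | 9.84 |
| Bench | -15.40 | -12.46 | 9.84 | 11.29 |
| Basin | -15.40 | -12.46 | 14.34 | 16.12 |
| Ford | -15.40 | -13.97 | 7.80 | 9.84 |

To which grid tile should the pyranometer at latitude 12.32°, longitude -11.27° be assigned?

The point has longitude = -11.27 and latitude = 12.32.
Only Larch satisfies -12.46 ≤ longitude ≤ -5.40 and 7.80 ≤ latitude ≤ 17.80.

Larch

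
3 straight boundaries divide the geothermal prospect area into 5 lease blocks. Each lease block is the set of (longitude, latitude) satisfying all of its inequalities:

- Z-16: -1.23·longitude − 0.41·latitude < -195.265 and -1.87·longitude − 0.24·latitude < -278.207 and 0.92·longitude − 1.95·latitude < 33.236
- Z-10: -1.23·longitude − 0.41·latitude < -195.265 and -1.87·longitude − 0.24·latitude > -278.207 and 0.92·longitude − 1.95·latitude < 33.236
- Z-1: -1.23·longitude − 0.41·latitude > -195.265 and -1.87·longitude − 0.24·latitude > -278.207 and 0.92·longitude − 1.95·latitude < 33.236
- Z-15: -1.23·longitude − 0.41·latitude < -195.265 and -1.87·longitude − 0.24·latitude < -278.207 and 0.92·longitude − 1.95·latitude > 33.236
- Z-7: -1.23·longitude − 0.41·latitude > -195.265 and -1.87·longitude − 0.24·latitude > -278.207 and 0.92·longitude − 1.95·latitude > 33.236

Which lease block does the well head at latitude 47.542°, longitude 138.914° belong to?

Z-7

-1.23·138.914 − 0.41·47.542 = -190.356, which is > -195.265
-1.87·138.914 − 0.24·47.542 = -271.179, which is > -278.207
0.92·138.914 − 1.95·47.542 = 35.094, which is > 33.236
This sign pattern matches Z-7.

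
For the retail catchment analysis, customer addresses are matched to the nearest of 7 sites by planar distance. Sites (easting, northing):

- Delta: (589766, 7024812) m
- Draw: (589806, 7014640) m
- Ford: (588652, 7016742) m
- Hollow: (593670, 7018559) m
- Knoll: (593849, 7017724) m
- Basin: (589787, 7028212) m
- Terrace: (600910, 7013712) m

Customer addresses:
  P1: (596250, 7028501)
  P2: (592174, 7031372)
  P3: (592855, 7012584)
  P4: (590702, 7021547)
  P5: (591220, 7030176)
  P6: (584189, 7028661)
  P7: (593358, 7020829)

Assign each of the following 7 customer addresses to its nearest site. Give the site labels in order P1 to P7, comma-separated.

P1 → Basin (d²=41853890.00)
P2 → Basin (d²=15683369.00)
P3 → Draw (d²=13523537.00)
P4 → Delta (d²=11536321.00)
P5 → Basin (d²=5910785.00)
P6 → Basin (d²=31539205.00)
P7 → Hollow (d²=5250244.00)

Basin, Basin, Draw, Delta, Basin, Basin, Hollow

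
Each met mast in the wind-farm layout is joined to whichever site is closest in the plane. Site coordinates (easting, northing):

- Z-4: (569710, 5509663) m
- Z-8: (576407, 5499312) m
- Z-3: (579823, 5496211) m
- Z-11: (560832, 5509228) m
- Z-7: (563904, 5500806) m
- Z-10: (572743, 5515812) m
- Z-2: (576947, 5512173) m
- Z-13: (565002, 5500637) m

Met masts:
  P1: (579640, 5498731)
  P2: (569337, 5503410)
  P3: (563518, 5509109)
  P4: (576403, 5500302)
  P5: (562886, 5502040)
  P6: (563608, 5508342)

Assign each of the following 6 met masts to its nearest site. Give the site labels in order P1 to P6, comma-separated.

Z-3, Z-13, Z-11, Z-8, Z-7, Z-11

P1 → Z-3 (d²=6383889.00)
P2 → Z-13 (d²=26481754.00)
P3 → Z-11 (d²=7228757.00)
P4 → Z-8 (d²=980116.00)
P5 → Z-7 (d²=2559080.00)
P6 → Z-11 (d²=8491172.00)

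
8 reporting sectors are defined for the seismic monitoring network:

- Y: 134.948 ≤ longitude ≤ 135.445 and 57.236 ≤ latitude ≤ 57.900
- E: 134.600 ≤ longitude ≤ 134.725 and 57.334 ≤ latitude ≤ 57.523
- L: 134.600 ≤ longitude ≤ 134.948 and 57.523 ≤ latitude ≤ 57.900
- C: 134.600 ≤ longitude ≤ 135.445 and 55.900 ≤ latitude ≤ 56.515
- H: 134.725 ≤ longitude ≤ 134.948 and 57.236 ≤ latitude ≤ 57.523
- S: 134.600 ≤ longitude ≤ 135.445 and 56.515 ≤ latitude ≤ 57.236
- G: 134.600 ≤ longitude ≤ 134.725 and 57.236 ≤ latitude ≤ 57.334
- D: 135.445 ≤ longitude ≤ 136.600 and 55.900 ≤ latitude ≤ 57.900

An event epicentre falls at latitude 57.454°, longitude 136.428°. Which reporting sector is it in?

D

The point has longitude = 136.428 and latitude = 57.454.
Only D satisfies 135.445 ≤ longitude ≤ 136.600 and 55.900 ≤ latitude ≤ 57.900.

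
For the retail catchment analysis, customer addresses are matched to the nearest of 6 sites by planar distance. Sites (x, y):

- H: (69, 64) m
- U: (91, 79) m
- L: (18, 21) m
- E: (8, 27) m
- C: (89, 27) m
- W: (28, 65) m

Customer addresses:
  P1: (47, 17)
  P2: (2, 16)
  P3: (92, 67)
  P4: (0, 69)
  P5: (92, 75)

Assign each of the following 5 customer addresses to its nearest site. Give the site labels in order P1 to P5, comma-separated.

L, E, U, W, U

P1 → L (d²=857.00)
P2 → E (d²=157.00)
P3 → U (d²=145.00)
P4 → W (d²=800.00)
P5 → U (d²=17.00)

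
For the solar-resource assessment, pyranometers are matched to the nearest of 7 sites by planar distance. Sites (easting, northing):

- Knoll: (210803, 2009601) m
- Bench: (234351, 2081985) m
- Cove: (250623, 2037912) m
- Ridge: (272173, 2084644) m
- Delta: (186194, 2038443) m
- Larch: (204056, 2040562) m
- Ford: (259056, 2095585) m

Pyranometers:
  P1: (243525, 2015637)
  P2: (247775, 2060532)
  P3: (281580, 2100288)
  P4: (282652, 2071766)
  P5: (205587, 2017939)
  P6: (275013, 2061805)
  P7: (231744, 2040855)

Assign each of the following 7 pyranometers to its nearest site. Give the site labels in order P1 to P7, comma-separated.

P1 → Cove (d²=546557229.00)
P2 → Cove (d²=519775504.00)
P3 → Ridge (d²=333226385.00)
P4 → Ridge (d²=275652325.00)
P5 → Knoll (d²=96728900.00)
P6 → Ridge (d²=529685521.00)
P7 → Cove (d²=365077890.00)

Cove, Cove, Ridge, Ridge, Knoll, Ridge, Cove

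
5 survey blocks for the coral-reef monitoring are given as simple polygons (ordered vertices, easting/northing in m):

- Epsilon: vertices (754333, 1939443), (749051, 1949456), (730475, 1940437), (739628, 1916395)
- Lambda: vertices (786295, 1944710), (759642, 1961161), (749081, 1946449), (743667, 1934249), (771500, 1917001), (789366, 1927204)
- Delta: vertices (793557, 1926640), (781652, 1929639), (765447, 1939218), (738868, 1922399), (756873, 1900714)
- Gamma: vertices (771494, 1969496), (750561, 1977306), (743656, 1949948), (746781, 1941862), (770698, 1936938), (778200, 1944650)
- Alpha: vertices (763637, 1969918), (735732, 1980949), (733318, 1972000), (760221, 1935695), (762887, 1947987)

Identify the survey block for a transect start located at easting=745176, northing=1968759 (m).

Cast a ray rightward from (745176, 1968759). For each polygon, the edges (by vertex number in listed order) whose endpoints lie on opposite sides of northing = 1968759, where each meets that height, and whether that is right or left of the point:
Epsilon: no edge straddles that height → 0 crossings.
Lambda: no edge straddles that height → 0 crossings.
Delta: no edge straddles that height → 0 crossings.
Gamma: 2–3 at easting≈748403.8 (right), 6–1 at easting≈771692.9 (right) → 2 crossings.
Alpha: 3–4 at easting≈735719.7 (left), 5–1 at easting≈763597.4 (right) → 1 crossing.
Only Alpha has an odd count, so the point is inside Alpha.

Alpha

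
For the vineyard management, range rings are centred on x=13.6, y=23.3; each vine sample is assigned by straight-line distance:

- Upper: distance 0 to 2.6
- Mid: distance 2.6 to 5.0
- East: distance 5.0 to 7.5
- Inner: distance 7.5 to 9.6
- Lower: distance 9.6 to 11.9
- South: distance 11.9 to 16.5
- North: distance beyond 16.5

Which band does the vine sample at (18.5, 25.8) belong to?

Distance = √((18.5−13.6)² + (25.8−23.3)²) = √(24.010 + 6.250) = 5.501.
5.0 ≤ 5.501 < 7.5 → East.

East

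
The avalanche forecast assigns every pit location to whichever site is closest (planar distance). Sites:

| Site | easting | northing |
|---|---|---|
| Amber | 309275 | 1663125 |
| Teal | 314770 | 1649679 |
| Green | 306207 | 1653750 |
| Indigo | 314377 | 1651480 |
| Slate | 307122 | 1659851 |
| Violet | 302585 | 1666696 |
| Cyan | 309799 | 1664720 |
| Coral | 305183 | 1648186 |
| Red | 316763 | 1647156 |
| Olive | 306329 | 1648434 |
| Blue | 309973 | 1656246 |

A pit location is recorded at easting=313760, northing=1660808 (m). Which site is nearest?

Squared distances to each site:
Amber: 25483714.000; Teal: 124874741.000; Green: 106863173.000; Indigo: 87392273.000; Slate: 44978893.000; Violet: 159549169.000; Cyan: 30993265.000; Coral: 232879813.000; Red: 195395113.000; Olive: 208335637.000; Blue: 35153213.000.
Minimum at Amber.

Amber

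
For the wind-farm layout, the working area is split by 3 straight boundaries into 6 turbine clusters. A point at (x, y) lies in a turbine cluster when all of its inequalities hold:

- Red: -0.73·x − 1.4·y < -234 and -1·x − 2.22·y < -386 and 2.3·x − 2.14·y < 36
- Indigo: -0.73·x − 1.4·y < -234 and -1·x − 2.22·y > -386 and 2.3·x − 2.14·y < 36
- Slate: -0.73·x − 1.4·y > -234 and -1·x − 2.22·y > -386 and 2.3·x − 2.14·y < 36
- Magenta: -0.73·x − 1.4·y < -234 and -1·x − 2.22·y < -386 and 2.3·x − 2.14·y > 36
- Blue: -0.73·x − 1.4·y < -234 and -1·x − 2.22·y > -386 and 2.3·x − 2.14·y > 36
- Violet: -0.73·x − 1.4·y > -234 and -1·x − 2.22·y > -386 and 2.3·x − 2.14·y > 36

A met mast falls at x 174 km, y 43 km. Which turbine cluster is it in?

-0.73·174 − 1.4·43 = -187.220, which is > -234
-1·174 − 2.22·43 = -269.460, which is > -386
2.3·174 − 2.14·43 = 308.180, which is > 36
This sign pattern matches Violet.

Violet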